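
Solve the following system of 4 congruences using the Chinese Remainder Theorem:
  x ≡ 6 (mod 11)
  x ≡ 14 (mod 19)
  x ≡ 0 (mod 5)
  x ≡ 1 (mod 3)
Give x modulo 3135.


Product of moduli M = 11 · 19 · 5 · 3 = 3135.
Merge one congruence at a time:
  Start: x ≡ 6 (mod 11).
  Combine with x ≡ 14 (mod 19); new modulus lcm = 209.
    Write x = 6 + 11·t and substitute into x ≡ 14 (mod 19): 11·t ≡ 14 − 6 = 8 (mod 19).
    The inverse of 11 mod 19 is 7 (since 11·7 = 77 = 4·19 + 1), so t ≡ 7·8 = 56 ≡ 18 (mod 19).
    Then x = 6 + 11·18 = 204, valid modulo lcm(11, 19) = 209: x ≡ 204 (mod 209).
  Combine with x ≡ 0 (mod 5); new modulus lcm = 1045.
    Write x = 204 + 209·t and substitute into x ≡ 0 (mod 5): 209·t ≡ 0 − 204 = -204 (mod 5).
    Reduce coefficients mod 5: 4·t ≡ 1 (mod 5).
    The inverse of 4 mod 5 is 4 (since 4·4 = 16 = 3·5 + 1), so t ≡ 4·1 = 4 ≡ 4 (mod 5).
    Then x = 204 + 209·4 = 1040, valid modulo lcm(209, 5) = 1045: x ≡ 1040 (mod 1045).
  Combine with x ≡ 1 (mod 3); new modulus lcm = 3135.
    Write x = 1040 + 1045·t and substitute into x ≡ 1 (mod 3): 1045·t ≡ 1 − 1040 = -1039 (mod 3).
    Reduce coefficients mod 3: 1·t ≡ 2 (mod 3).
    So t ≡ 2 (mod 3).
    Then x = 1040 + 1045·2 = 3130, valid modulo lcm(1045, 3) = 3135: x ≡ 3130 (mod 3135).
Verify against each original: 3130 mod 11 = 6, 3130 mod 19 = 14, 3130 mod 5 = 0, 3130 mod 3 = 1.

x ≡ 3130 (mod 3135).


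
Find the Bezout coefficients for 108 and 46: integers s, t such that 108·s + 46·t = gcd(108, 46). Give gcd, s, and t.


Euclidean algorithm on (108, 46) — divide until remainder is 0:
  108 = 2 · 46 + 16
  46 = 2 · 16 + 14
  16 = 1 · 14 + 2
  14 = 7 · 2 + 0
gcd(108, 46) = 2.
Track Bezout coefficients alongside the remainders: start with r₀ = 108 = a·1 + b·0 (s = 1, t = 0) and r₁ = 46 = a·0 + b·1 (s = 0, t = 1); each new remainder r_{k+1} = r_{k-1} − q_k·r_k inherits s_{k+1} = s_{k-1} − q_k·s_k, t_{k+1} = t_{k-1} − q_k·t_k, so r_k = a·s_k + b·t_k at every step:
  q = 2: r = 16, s = 1 − 2·0 = 1, t = 0 − 2·1 = -2  (check: 108·1 + 46·(-2) = 16)
  q = 2: r = 14, s = 0 − 2·1 = -2, t = 1 − 2·(-2) = 5  (check: 108·(-2) + 46·5 = 14)
  q = 1: r = 2, s = 1 − 1·(-2) = 3, t = -2 − 1·5 = -7  (check: 108·3 + 46·(-7) = 2)
The row with r = 2 (the gcd) gives the Bezout coefficients s = 3, t = -7.
Result: 108 · (3) + 46 · (-7) = 2.

gcd(108, 46) = 2; s = 3, t = -7 (check: 108·3 + 46·(-7) = 2).


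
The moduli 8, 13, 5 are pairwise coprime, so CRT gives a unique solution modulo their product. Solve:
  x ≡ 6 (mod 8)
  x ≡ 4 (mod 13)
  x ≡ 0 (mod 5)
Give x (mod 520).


Moduli 8, 13, 5 are pairwise coprime; by CRT there is a unique solution modulo M = 8 · 13 · 5 = 520.
Solve pairwise, accumulating the modulus:
  Start with x ≡ 6 (mod 8).
  Combine with x ≡ 4 (mod 13): since gcd(8, 13) = 1, we get a unique residue mod 104.
    Write x = 6 + 8·t and substitute into x ≡ 4 (mod 13): 8·t ≡ 4 − 6 = -2 (mod 13).
    Reduce coefficients mod 13: 8·t ≡ 11 (mod 13).
    The inverse of 8 mod 13 is 5 (since 8·5 = 40 = 3·13 + 1), so t ≡ 5·11 = 55 ≡ 3 (mod 13).
    Then x = 6 + 8·3 = 30, valid modulo lcm(8, 13) = 104: x ≡ 30 (mod 104).
  Combine with x ≡ 0 (mod 5): since gcd(104, 5) = 1, we get a unique residue mod 520.
    Write x = 30 + 104·t and substitute into x ≡ 0 (mod 5): 104·t ≡ 0 − 30 = -30 (mod 5).
    Reduce coefficients mod 5: 4·t ≡ 0 (mod 5).
    The inverse of 4 mod 5 is 4 (since 4·4 = 16 = 3·5 + 1), so t ≡ 4·0 = 0 ≡ 0 (mod 5).
    Then x = 30 + 104·0 = 30, valid modulo lcm(104, 5) = 520: x ≡ 30 (mod 520).
Verify: 30 mod 8 = 6 ✓, 30 mod 13 = 4 ✓, 30 mod 5 = 0 ✓.

x ≡ 30 (mod 520).


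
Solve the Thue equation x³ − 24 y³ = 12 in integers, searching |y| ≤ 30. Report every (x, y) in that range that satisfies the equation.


The equation is x³ - 24y³ = 12. For fixed y, x³ = 24·y³ + 12, so a solution requires the RHS to be a perfect cube.
Strategy: iterate y from -30 to 30, compute RHS = 24·y³ + 12, and check whether it is a (positive or negative) perfect cube.
Check small values of y:
  y = 0: RHS = 12 is not a perfect cube.
  y = 1: RHS = 36 is not a perfect cube.
  y = -1: RHS = -12 is not a perfect cube.
  y = 2: RHS = 204 is not a perfect cube.
  y = -2: RHS = -180 is not a perfect cube.
  y = 3: RHS = 660 is not a perfect cube.
  y = -3: RHS = -636 is not a perfect cube.
Continuing the search up to |y| = 30 finds no solutions either.
No (x, y) in the scanned range satisfies the equation.

No integer solutions with |y| ≤ 30.


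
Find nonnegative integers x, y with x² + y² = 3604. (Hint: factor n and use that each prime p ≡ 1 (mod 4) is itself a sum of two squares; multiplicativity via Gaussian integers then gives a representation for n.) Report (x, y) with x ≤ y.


Step 1: Factor n = 3604 = 2^2 · 17 · 53.
Step 2: Check the mod-4 condition on each prime factor: 2 = 2 (special); 17 ≡ 1 (mod 4), exponent 1; 53 ≡ 1 (mod 4), exponent 1.
All primes ≡ 3 (mod 4) appear to even exponent (or don't appear), so by the two-squares theorem n IS expressible as a sum of two squares.
Step 3: Build a representation. Group n = k² · m with k = 2 and m = 17 · 53 = 901 (a product of primes ≡ 1 (mod 4)); a representation of m scales to one of n via (k·x)² + (k·y)² = k²(x² + y²). Each prime p ≡ 1 (mod 4) is itself a sum of two squares; find a² by testing p − a² for a perfect square:
  17: 17 − 1² = 16 = 4² ⇒ 17 = 1² + 4².
  53: 53 − 1² = 52, 53 − 2² = 49 = 7² ⇒ 53 = 2² + 7².
  Combine using the Brahmagupta–Fibonacci identity (a² + b²)(c² + d²) = (ac − bd)² + (ad + bc)² = (ac + bd)² + (ad − bc)²:
  17 · 53 = 901: from (1² + 4²)(2² + 7²), take (1·2 − 4·7, 1·7 + 4·2) = (2 − 28, 7 + 8) = (-26, 15); dropping signs (only squares matter) gives (26, 15); check 26² + 15² = 676 + 225 = 901 ✓.
  Scale by k = 2: (2·26, 2·15) = (52, 30).
Step 4: Order so x ≤ y and verify: 30² + 52² = 900 + 2704 = 3604 = n. ✓

n = 3604 = 30² + 52² (one valid representation with x ≤ y).


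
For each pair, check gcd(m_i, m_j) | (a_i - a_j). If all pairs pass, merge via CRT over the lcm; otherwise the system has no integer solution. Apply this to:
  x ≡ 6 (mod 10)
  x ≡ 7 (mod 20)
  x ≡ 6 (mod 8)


Moduli 10, 20, 8 are not pairwise coprime, so CRT works modulo lcm(m_i) when all pairwise compatibility conditions hold.
Pairwise compatibility: gcd(m_i, m_j) must divide a_i - a_j for every pair.
Merge one congruence at a time:
  Start: x ≡ 6 (mod 10).
  Combine with x ≡ 7 (mod 20): gcd(10, 20) = 10, and 7 - 6 = 1 is NOT divisible by 10.
    ⇒ system is inconsistent (no integer solution).

No solution (the system is inconsistent).


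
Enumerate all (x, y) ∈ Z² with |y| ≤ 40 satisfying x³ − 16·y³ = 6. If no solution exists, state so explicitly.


The equation is x³ - 16y³ = 6. For fixed y, x³ = 16·y³ + 6, so a solution requires the RHS to be a perfect cube.
Strategy: iterate y from -40 to 40, compute RHS = 16·y³ + 6, and check whether it is a (positive or negative) perfect cube.
Check small values of y:
  y = 0: RHS = 6 is not a perfect cube.
  y = 1: RHS = 22 is not a perfect cube.
  y = -1: RHS = -10 is not a perfect cube.
  y = 2: RHS = 134 is not a perfect cube.
  y = -2: RHS = -122 is not a perfect cube.
  y = 3: RHS = 438 is not a perfect cube.
  y = -3: RHS = -426 is not a perfect cube.
Continuing the search up to |y| = 40 finds no solutions either.
No (x, y) in the scanned range satisfies the equation.

No integer solutions with |y| ≤ 40.


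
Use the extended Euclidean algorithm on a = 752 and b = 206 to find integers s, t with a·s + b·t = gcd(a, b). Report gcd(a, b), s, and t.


Euclidean algorithm on (752, 206) — divide until remainder is 0:
  752 = 3 · 206 + 134
  206 = 1 · 134 + 72
  134 = 1 · 72 + 62
  72 = 1 · 62 + 10
  62 = 6 · 10 + 2
  10 = 5 · 2 + 0
gcd(752, 206) = 2.
Track Bezout coefficients alongside the remainders: start with r₀ = 752 = a·1 + b·0 (s = 1, t = 0) and r₁ = 206 = a·0 + b·1 (s = 0, t = 1); each new remainder r_{k+1} = r_{k-1} − q_k·r_k inherits s_{k+1} = s_{k-1} − q_k·s_k, t_{k+1} = t_{k-1} − q_k·t_k, so r_k = a·s_k + b·t_k at every step:
  q = 3: r = 134, s = 1 − 3·0 = 1, t = 0 − 3·1 = -3  (check: 752·1 + 206·(-3) = 134)
  q = 1: r = 72, s = 0 − 1·1 = -1, t = 1 − 1·(-3) = 4  (check: 752·(-1) + 206·4 = 72)
  q = 1: r = 62, s = 1 − 1·(-1) = 2, t = -3 − 1·4 = -7  (check: 752·2 + 206·(-7) = 62)
  q = 1: r = 10, s = -1 − 1·2 = -3, t = 4 − 1·(-7) = 11  (check: 752·(-3) + 206·11 = 10)
  q = 6: r = 2, s = 2 − 6·(-3) = 20, t = -7 − 6·11 = -73  (check: 752·20 + 206·(-73) = 2)
The row with r = 2 (the gcd) gives the Bezout coefficients s = 20, t = -73.
Result: 752 · (20) + 206 · (-73) = 2.

gcd(752, 206) = 2; s = 20, t = -73 (check: 752·20 + 206·(-73) = 2).


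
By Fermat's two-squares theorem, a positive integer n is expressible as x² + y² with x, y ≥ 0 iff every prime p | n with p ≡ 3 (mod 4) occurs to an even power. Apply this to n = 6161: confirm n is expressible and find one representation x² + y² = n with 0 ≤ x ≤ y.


Step 1: Factor n = 6161 = 61 · 101.
Step 2: Check the mod-4 condition on each prime factor: 61 ≡ 1 (mod 4), exponent 1; 101 ≡ 1 (mod 4), exponent 1.
All primes ≡ 3 (mod 4) appear to even exponent (or don't appear), so by the two-squares theorem n IS expressible as a sum of two squares.
Step 3: Build a representation. Here n = 61 · 101 is a product of primes ≡ 1 (mod 4). Each prime p ≡ 1 (mod 4) is itself a sum of two squares; find a² by testing p − a² for a perfect square:
  61: 61 − 1² = 60, 61 − 2² = 57, 61 − 3² = 52, 61 − 4² = 45, 61 − 5² = 36 = 6² ⇒ 61 = 5² + 6².
  101: 101 − 1² = 100 = 10² ⇒ 101 = 1² + 10².
  Combine using the Brahmagupta–Fibonacci identity (a² + b²)(c² + d²) = (ac − bd)² + (ad + bc)² = (ac + bd)² + (ad − bc)²:
  61 · 101 = 6161: from (5² + 6²)(1² + 10²), take (5·1 − 6·10, 5·10 + 6·1) = (5 − 60, 50 + 6) = (-55, 56); dropping signs (only squares matter) gives (55, 56); check 55² + 56² = 3025 + 3136 = 6161 ✓.
Step 4: Order so x ≤ y and verify: 55² + 56² = 3025 + 3136 = 6161 = n. ✓

n = 6161 = 55² + 56² (one valid representation with x ≤ y).


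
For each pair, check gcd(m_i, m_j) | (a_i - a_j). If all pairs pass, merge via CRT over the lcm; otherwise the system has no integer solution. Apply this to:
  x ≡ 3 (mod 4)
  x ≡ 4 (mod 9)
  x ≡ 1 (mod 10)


Moduli 4, 9, 10 are not pairwise coprime, so CRT works modulo lcm(m_i) when all pairwise compatibility conditions hold.
Pairwise compatibility: gcd(m_i, m_j) must divide a_i - a_j for every pair.
Merge one congruence at a time:
  Start: x ≡ 3 (mod 4).
  Combine with x ≡ 4 (mod 9): gcd(4, 9) = 1; 4 - 3 = 1, which IS divisible by 1, so compatible.
    Write x = 3 + 4·t and substitute into x ≡ 4 (mod 9): 4·t ≡ 4 − 3 = 1 (mod 9).
    The inverse of 4 mod 9 is 7 (since 4·7 = 28 = 3·9 + 1), so t ≡ 7·1 = 7 ≡ 7 (mod 9).
    Then x = 3 + 4·7 = 31, valid modulo lcm(4, 9) = 36: x ≡ 31 (mod 36).
  Combine with x ≡ 1 (mod 10): gcd(36, 10) = 2; 1 - 31 = -30, which IS divisible by 2, so compatible.
    Write x = 31 + 36·t and substitute into x ≡ 1 (mod 10): 36·t ≡ 1 − 31 = -30 (mod 10).
    Divide the congruence (and modulus) by g = 2: 18·t ≡ -15 (mod 5).
    Reduce coefficients mod 5: 3·t ≡ 0 (mod 5).
    The inverse of 3 mod 5 is 2 (since 3·2 = 6 = 1·5 + 1), so t ≡ 2·0 = 0 ≡ 0 (mod 5).
    Then x = 31 + 36·0 = 31, valid modulo lcm(36, 10) = 180: x ≡ 31 (mod 180).
Verify: 31 mod 4 = 3, 31 mod 9 = 4, 31 mod 10 = 1.

x ≡ 31 (mod 180).


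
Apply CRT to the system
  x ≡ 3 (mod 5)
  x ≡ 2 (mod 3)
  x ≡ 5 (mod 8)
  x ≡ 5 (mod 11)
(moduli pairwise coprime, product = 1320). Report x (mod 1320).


Product of moduli M = 5 · 3 · 8 · 11 = 1320.
Merge one congruence at a time:
  Start: x ≡ 3 (mod 5).
  Combine with x ≡ 2 (mod 3); new modulus lcm = 15.
    Write x = 3 + 5·t and substitute into x ≡ 2 (mod 3): 5·t ≡ 2 − 3 = -1 (mod 3).
    Reduce coefficients mod 3: 2·t ≡ 2 (mod 3).
    The inverse of 2 mod 3 is 2 (since 2·2 = 4 = 1·3 + 1), so t ≡ 2·2 = 4 ≡ 1 (mod 3).
    Then x = 3 + 5·1 = 8, valid modulo lcm(5, 3) = 15: x ≡ 8 (mod 15).
  Combine with x ≡ 5 (mod 8); new modulus lcm = 120.
    Write x = 8 + 15·t and substitute into x ≡ 5 (mod 8): 15·t ≡ 5 − 8 = -3 (mod 8).
    Reduce coefficients mod 8: 7·t ≡ 5 (mod 8).
    The inverse of 7 mod 8 is 7 (since 7·7 = 49 = 6·8 + 1), so t ≡ 7·5 = 35 ≡ 3 (mod 8).
    Then x = 8 + 15·3 = 53, valid modulo lcm(15, 8) = 120: x ≡ 53 (mod 120).
  Combine with x ≡ 5 (mod 11); new modulus lcm = 1320.
    Write x = 53 + 120·t and substitute into x ≡ 5 (mod 11): 120·t ≡ 5 − 53 = -48 (mod 11).
    Reduce coefficients mod 11: 10·t ≡ 7 (mod 11).
    The inverse of 10 mod 11 is 10 (since 10·10 = 100 = 9·11 + 1), so t ≡ 10·7 = 70 ≡ 4 (mod 11).
    Then x = 53 + 120·4 = 533, valid modulo lcm(120, 11) = 1320: x ≡ 533 (mod 1320).
Verify against each original: 533 mod 5 = 3, 533 mod 3 = 2, 533 mod 8 = 5, 533 mod 11 = 5.

x ≡ 533 (mod 1320).


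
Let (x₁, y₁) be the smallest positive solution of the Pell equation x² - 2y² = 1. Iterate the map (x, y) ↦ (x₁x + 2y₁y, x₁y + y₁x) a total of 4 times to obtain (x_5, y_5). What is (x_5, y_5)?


Step 1: Find the fundamental solution (x₁, y₁) of x² - 2y² = 1.
  Expand √2 as a continued fraction. a₀ = ⌊√2⌋ = 1; iterate m_{k+1} = d_k·a_k − m_k, d_{k+1} = (2 − m_{k+1}²)/d_k, a_{k+1} = ⌊(a₀ + m_{k+1})/d_{k+1}⌋ (starting m₀ = 0, d₀ = 1), with convergents p_k = a_k·p_{k-1} + p_{k-2}, q_k = a_k·q_{k-1} + q_{k-2} (p₋₁ = 1, q₋₁ = 0):
  k = 0: a₀ = 1; p₀/q₀ = 1/1; p₀² − 2·q₀² = 1 − 2 = -1.
  k = 1: m = 1, d = 1, a = ⌊(1 + 1)/1⌋ = 2; p/q = (2·1 + 1)/(2·1 + 0) = 3/2; p² − 2·q² = 9 − 8 = 1.
  The first convergent with p² − 2·q² = 1 gives the fundamental solution (x₁, y₁) = (3, 2).
Step 2: Apply the recurrence (x_{n+1}, y_{n+1}) = (x₁x_n + 2y₁y_n, x₁y_n + y₁x_n) repeatedly.
  From (x_1, y_1) = (3, 2): x_2 = 3·3 + 2·2·2 = 17; y_2 = 3·2 + 2·3 = 12.
  From (x_2, y_2) = (17, 12): x_3 = 3·17 + 2·2·12 = 99; y_3 = 3·12 + 2·17 = 70.
  From (x_3, y_3) = (99, 70): x_4 = 3·99 + 2·2·70 = 577; y_4 = 3·70 + 2·99 = 408.
  From (x_4, y_4) = (577, 408): x_5 = 3·577 + 2·2·408 = 3363; y_5 = 3·408 + 2·577 = 2378.
Step 3: Verify x_5² - 2·y_5² = 11309769 - 11309768 = 1 (should be 1). ✓

(x_1, y_1) = (3, 2); (x_5, y_5) = (3363, 2378).


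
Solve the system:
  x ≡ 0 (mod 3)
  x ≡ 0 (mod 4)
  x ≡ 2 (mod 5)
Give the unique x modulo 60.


Moduli 3, 4, 5 are pairwise coprime; by CRT there is a unique solution modulo M = 3 · 4 · 5 = 60.
Solve pairwise, accumulating the modulus:
  Start with x ≡ 0 (mod 3).
  Combine with x ≡ 0 (mod 4): since gcd(3, 4) = 1, we get a unique residue mod 12.
    Write x = 0 + 3·t and substitute into x ≡ 0 (mod 4): 3·t ≡ 0 − 0 = 0 (mod 4).
    The inverse of 3 mod 4 is 3 (since 3·3 = 9 = 2·4 + 1), so t ≡ 3·0 = 0 ≡ 0 (mod 4).
    Then x = 0 + 3·0 = 0, valid modulo lcm(3, 4) = 12: x ≡ 0 (mod 12).
  Combine with x ≡ 2 (mod 5): since gcd(12, 5) = 1, we get a unique residue mod 60.
    Write x = 0 + 12·t and substitute into x ≡ 2 (mod 5): 12·t ≡ 2 − 0 = 2 (mod 5).
    Reduce coefficients mod 5: 2·t ≡ 2 (mod 5).
    The inverse of 2 mod 5 is 3 (since 2·3 = 6 = 1·5 + 1), so t ≡ 3·2 = 6 ≡ 1 (mod 5).
    Then x = 0 + 12·1 = 12, valid modulo lcm(12, 5) = 60: x ≡ 12 (mod 60).
Verify: 12 mod 3 = 0 ✓, 12 mod 4 = 0 ✓, 12 mod 5 = 2 ✓.

x ≡ 12 (mod 60).


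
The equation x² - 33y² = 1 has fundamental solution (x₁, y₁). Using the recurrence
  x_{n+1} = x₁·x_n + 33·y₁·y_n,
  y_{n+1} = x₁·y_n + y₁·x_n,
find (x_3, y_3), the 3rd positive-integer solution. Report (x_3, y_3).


Step 1: Find the fundamental solution (x₁, y₁) of x² - 33y² = 1.
  Expand √33 as a continued fraction. a₀ = ⌊√33⌋ = 5; iterate m_{k+1} = d_k·a_k − m_k, d_{k+1} = (33 − m_{k+1}²)/d_k, a_{k+1} = ⌊(a₀ + m_{k+1})/d_{k+1}⌋ (starting m₀ = 0, d₀ = 1), with convergents p_k = a_k·p_{k-1} + p_{k-2}, q_k = a_k·q_{k-1} + q_{k-2} (p₋₁ = 1, q₋₁ = 0):
  k = 0: a₀ = 5; p₀/q₀ = 5/1; p₀² − 33·q₀² = 25 − 33 = -8.
  k = 1: m = 5, d = 8, a = ⌊(5 + 5)/8⌋ = 1; p/q = (1·5 + 1)/(1·1 + 0) = 6/1; p² − 33·q² = 36 − 33 = 3.
  k = 2: m = 3, d = 3, a = ⌊(5 + 3)/3⌋ = 2; p/q = (2·6 + 5)/(2·1 + 1) = 17/3; p² − 33·q² = 289 − 297 = -8.
  k = 3: m = 3, d = 8, a = ⌊(5 + 3)/8⌋ = 1; p/q = (1·17 + 6)/(1·3 + 1) = 23/4; p² − 33·q² = 529 − 528 = 1.
  The first convergent with p² − 33·q² = 1 gives the fundamental solution (x₁, y₁) = (23, 4).
Step 2: Apply the recurrence (x_{n+1}, y_{n+1}) = (x₁x_n + 33y₁y_n, x₁y_n + y₁x_n) repeatedly.
  From (x_1, y_1) = (23, 4): x_2 = 23·23 + 33·4·4 = 1057; y_2 = 23·4 + 4·23 = 184.
  From (x_2, y_2) = (1057, 184): x_3 = 23·1057 + 33·4·184 = 48599; y_3 = 23·184 + 4·1057 = 8460.
Step 3: Verify x_3² - 33·y_3² = 2361862801 - 2361862800 = 1 (should be 1). ✓

(x_1, y_1) = (23, 4); (x_3, y_3) = (48599, 8460).


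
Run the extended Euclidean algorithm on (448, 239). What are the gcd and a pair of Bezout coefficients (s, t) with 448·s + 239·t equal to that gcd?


Euclidean algorithm on (448, 239) — divide until remainder is 0:
  448 = 1 · 239 + 209
  239 = 1 · 209 + 30
  209 = 6 · 30 + 29
  30 = 1 · 29 + 1
  29 = 29 · 1 + 0
gcd(448, 239) = 1.
Track Bezout coefficients alongside the remainders: start with r₀ = 448 = a·1 + b·0 (s = 1, t = 0) and r₁ = 239 = a·0 + b·1 (s = 0, t = 1); each new remainder r_{k+1} = r_{k-1} − q_k·r_k inherits s_{k+1} = s_{k-1} − q_k·s_k, t_{k+1} = t_{k-1} − q_k·t_k, so r_k = a·s_k + b·t_k at every step:
  q = 1: r = 209, s = 1 − 1·0 = 1, t = 0 − 1·1 = -1  (check: 448·1 + 239·(-1) = 209)
  q = 1: r = 30, s = 0 − 1·1 = -1, t = 1 − 1·(-1) = 2  (check: 448·(-1) + 239·2 = 30)
  q = 6: r = 29, s = 1 − 6·(-1) = 7, t = -1 − 6·2 = -13  (check: 448·7 + 239·(-13) = 29)
  q = 1: r = 1, s = -1 − 1·7 = -8, t = 2 − 1·(-13) = 15  (check: 448·(-8) + 239·15 = 1)
The row with r = 1 (the gcd) gives the Bezout coefficients s = -8, t = 15.
Result: 448 · (-8) + 239 · (15) = 1.

gcd(448, 239) = 1; s = -8, t = 15 (check: 448·(-8) + 239·15 = 1).


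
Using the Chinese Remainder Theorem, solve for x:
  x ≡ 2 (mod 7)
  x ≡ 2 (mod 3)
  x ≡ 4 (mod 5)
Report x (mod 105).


Moduli 7, 3, 5 are pairwise coprime; by CRT there is a unique solution modulo M = 7 · 3 · 5 = 105.
Solve pairwise, accumulating the modulus:
  Start with x ≡ 2 (mod 7).
  Combine with x ≡ 2 (mod 3): since gcd(7, 3) = 1, we get a unique residue mod 21.
    Write x = 2 + 7·t and substitute into x ≡ 2 (mod 3): 7·t ≡ 2 − 2 = 0 (mod 3).
    Reduce coefficients mod 3: 1·t ≡ 0 (mod 3).
    So t ≡ 0 (mod 3).
    Then x = 2 + 7·0 = 2, valid modulo lcm(7, 3) = 21: x ≡ 2 (mod 21).
  Combine with x ≡ 4 (mod 5): since gcd(21, 5) = 1, we get a unique residue mod 105.
    Write x = 2 + 21·t and substitute into x ≡ 4 (mod 5): 21·t ≡ 4 − 2 = 2 (mod 5).
    Reduce coefficients mod 5: 1·t ≡ 2 (mod 5).
    So t ≡ 2 (mod 5).
    Then x = 2 + 21·2 = 44, valid modulo lcm(21, 5) = 105: x ≡ 44 (mod 105).
Verify: 44 mod 7 = 2 ✓, 44 mod 3 = 2 ✓, 44 mod 5 = 4 ✓.

x ≡ 44 (mod 105).


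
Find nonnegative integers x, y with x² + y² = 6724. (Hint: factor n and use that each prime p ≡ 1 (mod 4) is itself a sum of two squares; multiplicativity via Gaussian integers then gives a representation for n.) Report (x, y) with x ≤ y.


Step 1: Factor n = 6724 = 2^2 · 41^2.
Step 2: Check the mod-4 condition on each prime factor: 2 = 2 (special); 41 ≡ 1 (mod 4), exponent 2.
All primes ≡ 3 (mod 4) appear to even exponent (or don't appear), so by the two-squares theorem n IS expressible as a sum of two squares.
Step 3: Build a representation. Group n = k² · m with k = 2 and m = 41 · 41 = 1681 (a product of primes ≡ 1 (mod 4)); a representation of m scales to one of n via (k·x)² + (k·y)² = k²(x² + y²). Each prime p ≡ 1 (mod 4) is itself a sum of two squares; find a² by testing p − a² for a perfect square:
  41: 41 − 1² = 40, 41 − 2² = 37, 41 − 3² = 32, 41 − 4² = 25 = 5² ⇒ 41 = 4² + 5².
  Combine using the Brahmagupta–Fibonacci identity (a² + b²)(c² + d²) = (ac − bd)² + (ad + bc)² = (ac + bd)² + (ad − bc)²:
  41 · 41 = 1681: from (4² + 5²)(4² + 5²), take (4·4 − 5·5, 4·5 + 5·4) = (16 − 25, 20 + 20) = (-9, 40); dropping signs (only squares matter) gives (9, 40); check 9² + 40² = 81 + 1600 = 1681 ✓.
  Scale by k = 2: (2·9, 2·40) = (18, 80).
Step 4: Order so x ≤ y and verify: 18² + 80² = 324 + 6400 = 6724 = n. ✓

n = 6724 = 18² + 80² (one valid representation with x ≤ y).


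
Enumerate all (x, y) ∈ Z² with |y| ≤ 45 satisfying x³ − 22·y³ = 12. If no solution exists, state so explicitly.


The equation is x³ - 22y³ = 12. For fixed y, x³ = 22·y³ + 12, so a solution requires the RHS to be a perfect cube.
Strategy: iterate y from -45 to 45, compute RHS = 22·y³ + 12, and check whether it is a (positive or negative) perfect cube.
Check small values of y:
  y = 0: RHS = 12 is not a perfect cube.
  y = 1: RHS = 34 is not a perfect cube.
  y = -1: RHS = -10 is not a perfect cube.
  y = 2: RHS = 188 is not a perfect cube.
  y = -2: RHS = -164 is not a perfect cube.
  y = 3: RHS = 606 is not a perfect cube.
  y = -3: RHS = -582 is not a perfect cube.
Continuing the search up to |y| = 45 finds no solutions either.
No (x, y) in the scanned range satisfies the equation.

No integer solutions with |y| ≤ 45.


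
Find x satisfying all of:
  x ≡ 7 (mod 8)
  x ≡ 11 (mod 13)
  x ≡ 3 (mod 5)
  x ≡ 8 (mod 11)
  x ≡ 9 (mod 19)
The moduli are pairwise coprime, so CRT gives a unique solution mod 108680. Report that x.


Product of moduli M = 8 · 13 · 5 · 11 · 19 = 108680.
Merge one congruence at a time:
  Start: x ≡ 7 (mod 8).
  Combine with x ≡ 11 (mod 13); new modulus lcm = 104.
    Write x = 7 + 8·t and substitute into x ≡ 11 (mod 13): 8·t ≡ 11 − 7 = 4 (mod 13).
    The inverse of 8 mod 13 is 5 (since 8·5 = 40 = 3·13 + 1), so t ≡ 5·4 = 20 ≡ 7 (mod 13).
    Then x = 7 + 8·7 = 63, valid modulo lcm(8, 13) = 104: x ≡ 63 (mod 104).
  Combine with x ≡ 3 (mod 5); new modulus lcm = 520.
    Write x = 63 + 104·t and substitute into x ≡ 3 (mod 5): 104·t ≡ 3 − 63 = -60 (mod 5).
    Reduce coefficients mod 5: 4·t ≡ 0 (mod 5).
    The inverse of 4 mod 5 is 4 (since 4·4 = 16 = 3·5 + 1), so t ≡ 4·0 = 0 ≡ 0 (mod 5).
    Then x = 63 + 104·0 = 63, valid modulo lcm(104, 5) = 520: x ≡ 63 (mod 520).
  Combine with x ≡ 8 (mod 11); new modulus lcm = 5720.
    Write x = 63 + 520·t and substitute into x ≡ 8 (mod 11): 520·t ≡ 8 − 63 = -55 (mod 11).
    Reduce coefficients mod 11: 3·t ≡ 0 (mod 11).
    The inverse of 3 mod 11 is 4 (since 3·4 = 12 = 1·11 + 1), so t ≡ 4·0 = 0 ≡ 0 (mod 11).
    Then x = 63 + 520·0 = 63, valid modulo lcm(520, 11) = 5720: x ≡ 63 (mod 5720).
  Combine with x ≡ 9 (mod 19); new modulus lcm = 108680.
    Write x = 63 + 5720·t and substitute into x ≡ 9 (mod 19): 5720·t ≡ 9 − 63 = -54 (mod 19).
    Reduce coefficients mod 19: 1·t ≡ 3 (mod 19).
    So t ≡ 3 (mod 19).
    Then x = 63 + 5720·3 = 17223, valid modulo lcm(5720, 19) = 108680: x ≡ 17223 (mod 108680).
Verify against each original: 17223 mod 8 = 7, 17223 mod 13 = 11, 17223 mod 5 = 3, 17223 mod 11 = 8, 17223 mod 19 = 9.

x ≡ 17223 (mod 108680).


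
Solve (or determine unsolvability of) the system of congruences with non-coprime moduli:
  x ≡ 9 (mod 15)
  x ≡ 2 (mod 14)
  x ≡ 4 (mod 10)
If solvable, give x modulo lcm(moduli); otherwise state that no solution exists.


Moduli 15, 14, 10 are not pairwise coprime, so CRT works modulo lcm(m_i) when all pairwise compatibility conditions hold.
Pairwise compatibility: gcd(m_i, m_j) must divide a_i - a_j for every pair.
Merge one congruence at a time:
  Start: x ≡ 9 (mod 15).
  Combine with x ≡ 2 (mod 14): gcd(15, 14) = 1; 2 - 9 = -7, which IS divisible by 1, so compatible.
    Write x = 9 + 15·t and substitute into x ≡ 2 (mod 14): 15·t ≡ 2 − 9 = -7 (mod 14).
    Reduce coefficients mod 14: 1·t ≡ 7 (mod 14).
    So t ≡ 7 (mod 14).
    Then x = 9 + 15·7 = 114, valid modulo lcm(15, 14) = 210: x ≡ 114 (mod 210).
  Combine with x ≡ 4 (mod 10): gcd(210, 10) = 10; 4 - 114 = -110, which IS divisible by 10, so compatible.
    Write x = 114 + 210·t and substitute into x ≡ 4 (mod 10): 210·t ≡ 4 − 114 = -110 (mod 10).
    Divide the congruence (and modulus) by g = 10: 21·t ≡ -11 (mod 1).
    Modulo 1 every t works; take t = 0.
    Then x = 114 + 210·0 = 114, valid modulo lcm(210, 10) = 210: x ≡ 114 (mod 210).
Verify: 114 mod 15 = 9, 114 mod 14 = 2, 114 mod 10 = 4.

x ≡ 114 (mod 210).


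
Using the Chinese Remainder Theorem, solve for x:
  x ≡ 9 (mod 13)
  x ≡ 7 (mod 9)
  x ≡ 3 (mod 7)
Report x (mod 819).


Moduli 13, 9, 7 are pairwise coprime; by CRT there is a unique solution modulo M = 13 · 9 · 7 = 819.
Solve pairwise, accumulating the modulus:
  Start with x ≡ 9 (mod 13).
  Combine with x ≡ 7 (mod 9): since gcd(13, 9) = 1, we get a unique residue mod 117.
    Write x = 9 + 13·t and substitute into x ≡ 7 (mod 9): 13·t ≡ 7 − 9 = -2 (mod 9).
    Reduce coefficients mod 9: 4·t ≡ 7 (mod 9).
    The inverse of 4 mod 9 is 7 (since 4·7 = 28 = 3·9 + 1), so t ≡ 7·7 = 49 ≡ 4 (mod 9).
    Then x = 9 + 13·4 = 61, valid modulo lcm(13, 9) = 117: x ≡ 61 (mod 117).
  Combine with x ≡ 3 (mod 7): since gcd(117, 7) = 1, we get a unique residue mod 819.
    Write x = 61 + 117·t and substitute into x ≡ 3 (mod 7): 117·t ≡ 3 − 61 = -58 (mod 7).
    Reduce coefficients mod 7: 5·t ≡ 5 (mod 7).
    The inverse of 5 mod 7 is 3 (since 5·3 = 15 = 2·7 + 1), so t ≡ 3·5 = 15 ≡ 1 (mod 7).
    Then x = 61 + 117·1 = 178, valid modulo lcm(117, 7) = 819: x ≡ 178 (mod 819).
Verify: 178 mod 13 = 9 ✓, 178 mod 9 = 7 ✓, 178 mod 7 = 3 ✓.

x ≡ 178 (mod 819).


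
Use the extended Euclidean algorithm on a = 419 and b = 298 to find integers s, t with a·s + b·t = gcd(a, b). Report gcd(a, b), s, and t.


Euclidean algorithm on (419, 298) — divide until remainder is 0:
  419 = 1 · 298 + 121
  298 = 2 · 121 + 56
  121 = 2 · 56 + 9
  56 = 6 · 9 + 2
  9 = 4 · 2 + 1
  2 = 2 · 1 + 0
gcd(419, 298) = 1.
Track Bezout coefficients alongside the remainders: start with r₀ = 419 = a·1 + b·0 (s = 1, t = 0) and r₁ = 298 = a·0 + b·1 (s = 0, t = 1); each new remainder r_{k+1} = r_{k-1} − q_k·r_k inherits s_{k+1} = s_{k-1} − q_k·s_k, t_{k+1} = t_{k-1} − q_k·t_k, so r_k = a·s_k + b·t_k at every step:
  q = 1: r = 121, s = 1 − 1·0 = 1, t = 0 − 1·1 = -1  (check: 419·1 + 298·(-1) = 121)
  q = 2: r = 56, s = 0 − 2·1 = -2, t = 1 − 2·(-1) = 3  (check: 419·(-2) + 298·3 = 56)
  q = 2: r = 9, s = 1 − 2·(-2) = 5, t = -1 − 2·3 = -7  (check: 419·5 + 298·(-7) = 9)
  q = 6: r = 2, s = -2 − 6·5 = -32, t = 3 − 6·(-7) = 45  (check: 419·(-32) + 298·45 = 2)
  q = 4: r = 1, s = 5 − 4·(-32) = 133, t = -7 − 4·45 = -187  (check: 419·133 + 298·(-187) = 1)
The row with r = 1 (the gcd) gives the Bezout coefficients s = 133, t = -187.
Result: 419 · (133) + 298 · (-187) = 1.

gcd(419, 298) = 1; s = 133, t = -187 (check: 419·133 + 298·(-187) = 1).


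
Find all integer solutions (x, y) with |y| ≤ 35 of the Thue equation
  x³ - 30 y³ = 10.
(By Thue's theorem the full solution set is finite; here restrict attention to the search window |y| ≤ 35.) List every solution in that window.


The equation is x³ - 30y³ = 10. For fixed y, x³ = 30·y³ + 10, so a solution requires the RHS to be a perfect cube.
Strategy: iterate y from -35 to 35, compute RHS = 30·y³ + 10, and check whether it is a (positive or negative) perfect cube.
Check small values of y:
  y = 0: RHS = 10 is not a perfect cube.
  y = 1: RHS = 40 is not a perfect cube.
  y = -1: RHS = -20 is not a perfect cube.
  y = 2: RHS = 250 is not a perfect cube.
  y = -2: RHS = -230 is not a perfect cube.
  y = 3: RHS = 820 is not a perfect cube.
  y = -3: RHS = -800 is not a perfect cube.
Continuing the search up to |y| = 35 finds no solutions either.
No (x, y) in the scanned range satisfies the equation.

No integer solutions with |y| ≤ 35.


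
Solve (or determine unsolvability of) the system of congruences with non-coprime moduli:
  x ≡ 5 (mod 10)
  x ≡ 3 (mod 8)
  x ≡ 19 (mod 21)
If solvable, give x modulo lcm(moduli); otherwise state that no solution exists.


Moduli 10, 8, 21 are not pairwise coprime, so CRT works modulo lcm(m_i) when all pairwise compatibility conditions hold.
Pairwise compatibility: gcd(m_i, m_j) must divide a_i - a_j for every pair.
Merge one congruence at a time:
  Start: x ≡ 5 (mod 10).
  Combine with x ≡ 3 (mod 8): gcd(10, 8) = 2; 3 - 5 = -2, which IS divisible by 2, so compatible.
    Write x = 5 + 10·t and substitute into x ≡ 3 (mod 8): 10·t ≡ 3 − 5 = -2 (mod 8).
    Divide the congruence (and modulus) by g = 2: 5·t ≡ -1 (mod 4).
    Reduce coefficients mod 4: 1·t ≡ 3 (mod 4).
    So t ≡ 3 (mod 4).
    Then x = 5 + 10·3 = 35, valid modulo lcm(10, 8) = 40: x ≡ 35 (mod 40).
  Combine with x ≡ 19 (mod 21): gcd(40, 21) = 1; 19 - 35 = -16, which IS divisible by 1, so compatible.
    Write x = 35 + 40·t and substitute into x ≡ 19 (mod 21): 40·t ≡ 19 − 35 = -16 (mod 21).
    Reduce coefficients mod 21: 19·t ≡ 5 (mod 21).
    The inverse of 19 mod 21 is 10 (since 19·10 = 190 = 9·21 + 1), so t ≡ 10·5 = 50 ≡ 8 (mod 21).
    Then x = 35 + 40·8 = 355, valid modulo lcm(40, 21) = 840: x ≡ 355 (mod 840).
Verify: 355 mod 10 = 5, 355 mod 8 = 3, 355 mod 21 = 19.

x ≡ 355 (mod 840).


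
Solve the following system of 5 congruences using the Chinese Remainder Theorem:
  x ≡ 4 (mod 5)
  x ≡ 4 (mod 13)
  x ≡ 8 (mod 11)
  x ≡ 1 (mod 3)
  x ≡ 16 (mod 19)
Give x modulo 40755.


Product of moduli M = 5 · 13 · 11 · 3 · 19 = 40755.
Merge one congruence at a time:
  Start: x ≡ 4 (mod 5).
  Combine with x ≡ 4 (mod 13); new modulus lcm = 65.
    Write x = 4 + 5·t and substitute into x ≡ 4 (mod 13): 5·t ≡ 4 − 4 = 0 (mod 13).
    The inverse of 5 mod 13 is 8 (since 5·8 = 40 = 3·13 + 1), so t ≡ 8·0 = 0 ≡ 0 (mod 13).
    Then x = 4 + 5·0 = 4, valid modulo lcm(5, 13) = 65: x ≡ 4 (mod 65).
  Combine with x ≡ 8 (mod 11); new modulus lcm = 715.
    Write x = 4 + 65·t and substitute into x ≡ 8 (mod 11): 65·t ≡ 8 − 4 = 4 (mod 11).
    Reduce coefficients mod 11: 10·t ≡ 4 (mod 11).
    The inverse of 10 mod 11 is 10 (since 10·10 = 100 = 9·11 + 1), so t ≡ 10·4 = 40 ≡ 7 (mod 11).
    Then x = 4 + 65·7 = 459, valid modulo lcm(65, 11) = 715: x ≡ 459 (mod 715).
  Combine with x ≡ 1 (mod 3); new modulus lcm = 2145.
    Write x = 459 + 715·t and substitute into x ≡ 1 (mod 3): 715·t ≡ 1 − 459 = -458 (mod 3).
    Reduce coefficients mod 3: 1·t ≡ 1 (mod 3).
    So t ≡ 1 (mod 3).
    Then x = 459 + 715·1 = 1174, valid modulo lcm(715, 3) = 2145: x ≡ 1174 (mod 2145).
  Combine with x ≡ 16 (mod 19); new modulus lcm = 40755.
    Write x = 1174 + 2145·t and substitute into x ≡ 16 (mod 19): 2145·t ≡ 16 − 1174 = -1158 (mod 19).
    Reduce coefficients mod 19: 17·t ≡ 1 (mod 19).
    The inverse of 17 mod 19 is 9 (since 17·9 = 153 = 8·19 + 1), so t ≡ 9·1 = 9 ≡ 9 (mod 19).
    Then x = 1174 + 2145·9 = 20479, valid modulo lcm(2145, 19) = 40755: x ≡ 20479 (mod 40755).
Verify against each original: 20479 mod 5 = 4, 20479 mod 13 = 4, 20479 mod 11 = 8, 20479 mod 3 = 1, 20479 mod 19 = 16.

x ≡ 20479 (mod 40755).


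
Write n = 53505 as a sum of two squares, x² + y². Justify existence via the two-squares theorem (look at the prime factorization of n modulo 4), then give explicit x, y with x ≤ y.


Step 1: Factor n = 53505 = 3^2 · 5 · 29 · 41.
Step 2: Check the mod-4 condition on each prime factor: 3 ≡ 3 (mod 4), exponent 2 (must be even); 5 ≡ 1 (mod 4), exponent 1; 29 ≡ 1 (mod 4), exponent 1; 41 ≡ 1 (mod 4), exponent 1.
All primes ≡ 3 (mod 4) appear to even exponent (or don't appear), so by the two-squares theorem n IS expressible as a sum of two squares.
Step 3: Build a representation. Group n = k² · m with k = 3 and m = 5 · 29 · 41 = 5945 (a product of primes ≡ 1 (mod 4)); a representation of m scales to one of n via (k·x)² + (k·y)² = k²(x² + y²). Each prime p ≡ 1 (mod 4) is itself a sum of two squares; find a² by testing p − a² for a perfect square:
  5: 5 − 1² = 4 = 2² ⇒ 5 = 1² + 2².
  29: 29 − 1² = 28, 29 − 2² = 25 = 5² ⇒ 29 = 2² + 5².
  41: 41 − 1² = 40, 41 − 2² = 37, 41 − 3² = 32, 41 − 4² = 25 = 5² ⇒ 41 = 4² + 5².
  Combine using the Brahmagupta–Fibonacci identity (a² + b²)(c² + d²) = (ac − bd)² + (ad + bc)² = (ac + bd)² + (ad − bc)²:
  5 · 29 = 145: from (1² + 2²)(2² + 5²), take (1·2 − 2·5, 1·5 + 2·2) = (2 − 10, 5 + 4) = (-8, 9); dropping signs (only squares matter) gives (8, 9); check 8² + 9² = 64 + 81 = 145 ✓.
  145 · 41 = 5945: from (8² + 9²)(4² + 5²), take (8·4 − 9·5, 8·5 + 9·4) = (32 − 45, 40 + 36) = (-13, 76); dropping signs (only squares matter) gives (13, 76); check 13² + 76² = 169 + 5776 = 5945 ✓.
  Scale by k = 3: (3·13, 3·76) = (39, 228).
Step 4: Order so x ≤ y and verify: 39² + 228² = 1521 + 51984 = 53505 = n. ✓

n = 53505 = 39² + 228² (one valid representation with x ≤ y).


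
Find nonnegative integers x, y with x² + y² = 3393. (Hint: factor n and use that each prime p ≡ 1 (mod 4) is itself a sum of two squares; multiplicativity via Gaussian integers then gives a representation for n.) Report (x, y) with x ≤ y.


Step 1: Factor n = 3393 = 3^2 · 13 · 29.
Step 2: Check the mod-4 condition on each prime factor: 3 ≡ 3 (mod 4), exponent 2 (must be even); 13 ≡ 1 (mod 4), exponent 1; 29 ≡ 1 (mod 4), exponent 1.
All primes ≡ 3 (mod 4) appear to even exponent (or don't appear), so by the two-squares theorem n IS expressible as a sum of two squares.
Step 3: Build a representation. Group n = k² · m with k = 3 and m = 13 · 29 = 377 (a product of primes ≡ 1 (mod 4)); a representation of m scales to one of n via (k·x)² + (k·y)² = k²(x² + y²). Each prime p ≡ 1 (mod 4) is itself a sum of two squares; find a² by testing p − a² for a perfect square:
  13: 13 − 1² = 12, 13 − 2² = 9 = 3² ⇒ 13 = 2² + 3².
  29: 29 − 1² = 28, 29 − 2² = 25 = 5² ⇒ 29 = 2² + 5².
  Combine using the Brahmagupta–Fibonacci identity (a² + b²)(c² + d²) = (ac − bd)² + (ad + bc)² = (ac + bd)² + (ad − bc)²:
  13 · 29 = 377: from (2² + 3²)(2² + 5²), take (2·2 − 3·5, 2·5 + 3·2) = (4 − 15, 10 + 6) = (-11, 16); dropping signs (only squares matter) gives (11, 16); check 11² + 16² = 121 + 256 = 377 ✓.
  Scale by k = 3: (3·11, 3·16) = (33, 48).
Step 4: Order so x ≤ y and verify: 33² + 48² = 1089 + 2304 = 3393 = n. ✓

n = 3393 = 33² + 48² (one valid representation with x ≤ y).


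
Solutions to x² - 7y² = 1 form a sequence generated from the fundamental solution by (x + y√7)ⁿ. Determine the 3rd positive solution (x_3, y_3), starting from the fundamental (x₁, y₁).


Step 1: Find the fundamental solution (x₁, y₁) of x² - 7y² = 1.
  Expand √7 as a continued fraction. a₀ = ⌊√7⌋ = 2; iterate m_{k+1} = d_k·a_k − m_k, d_{k+1} = (7 − m_{k+1}²)/d_k, a_{k+1} = ⌊(a₀ + m_{k+1})/d_{k+1}⌋ (starting m₀ = 0, d₀ = 1), with convergents p_k = a_k·p_{k-1} + p_{k-2}, q_k = a_k·q_{k-1} + q_{k-2} (p₋₁ = 1, q₋₁ = 0):
  k = 0: a₀ = 2; p₀/q₀ = 2/1; p₀² − 7·q₀² = 4 − 7 = -3.
  k = 1: m = 2, d = 3, a = ⌊(2 + 2)/3⌋ = 1; p/q = (1·2 + 1)/(1·1 + 0) = 3/1; p² − 7·q² = 9 − 7 = 2.
  k = 2: m = 1, d = 2, a = ⌊(2 + 1)/2⌋ = 1; p/q = (1·3 + 2)/(1·1 + 1) = 5/2; p² − 7·q² = 25 − 28 = -3.
  k = 3: m = 1, d = 3, a = ⌊(2 + 1)/3⌋ = 1; p/q = (1·5 + 3)/(1·2 + 1) = 8/3; p² − 7·q² = 64 − 63 = 1.
  The first convergent with p² − 7·q² = 1 gives the fundamental solution (x₁, y₁) = (8, 3).
Step 2: Apply the recurrence (x_{n+1}, y_{n+1}) = (x₁x_n + 7y₁y_n, x₁y_n + y₁x_n) repeatedly.
  From (x_1, y_1) = (8, 3): x_2 = 8·8 + 7·3·3 = 127; y_2 = 8·3 + 3·8 = 48.
  From (x_2, y_2) = (127, 48): x_3 = 8·127 + 7·3·48 = 2024; y_3 = 8·48 + 3·127 = 765.
Step 3: Verify x_3² - 7·y_3² = 4096576 - 4096575 = 1 (should be 1). ✓

(x_1, y_1) = (8, 3); (x_3, y_3) = (2024, 765).


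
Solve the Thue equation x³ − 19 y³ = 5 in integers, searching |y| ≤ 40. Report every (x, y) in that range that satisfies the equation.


The equation is x³ - 19y³ = 5. For fixed y, x³ = 19·y³ + 5, so a solution requires the RHS to be a perfect cube.
Strategy: iterate y from -40 to 40, compute RHS = 19·y³ + 5, and check whether it is a (positive or negative) perfect cube.
Check small values of y:
  y = 0: RHS = 5 is not a perfect cube.
  y = 1: RHS = 24 is not a perfect cube.
  y = -1: RHS = -14 is not a perfect cube.
  y = 2: RHS = 157 is not a perfect cube.
  y = -2: RHS = -147 is not a perfect cube.
  y = 3: RHS = 518 is not a perfect cube.
  y = -3: RHS = -508 is not a perfect cube.
Continuing the search up to |y| = 40 finds no solutions either.
No (x, y) in the scanned range satisfies the equation.

No integer solutions with |y| ≤ 40.


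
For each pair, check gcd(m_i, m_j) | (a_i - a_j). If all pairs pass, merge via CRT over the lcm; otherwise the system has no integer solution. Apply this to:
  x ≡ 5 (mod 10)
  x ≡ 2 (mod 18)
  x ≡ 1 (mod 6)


Moduli 10, 18, 6 are not pairwise coprime, so CRT works modulo lcm(m_i) when all pairwise compatibility conditions hold.
Pairwise compatibility: gcd(m_i, m_j) must divide a_i - a_j for every pair.
Merge one congruence at a time:
  Start: x ≡ 5 (mod 10).
  Combine with x ≡ 2 (mod 18): gcd(10, 18) = 2, and 2 - 5 = -3 is NOT divisible by 2.
    ⇒ system is inconsistent (no integer solution).

No solution (the system is inconsistent).


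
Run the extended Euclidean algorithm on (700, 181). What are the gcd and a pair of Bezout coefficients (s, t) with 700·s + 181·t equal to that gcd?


Euclidean algorithm on (700, 181) — divide until remainder is 0:
  700 = 3 · 181 + 157
  181 = 1 · 157 + 24
  157 = 6 · 24 + 13
  24 = 1 · 13 + 11
  13 = 1 · 11 + 2
  11 = 5 · 2 + 1
  2 = 2 · 1 + 0
gcd(700, 181) = 1.
Track Bezout coefficients alongside the remainders: start with r₀ = 700 = a·1 + b·0 (s = 1, t = 0) and r₁ = 181 = a·0 + b·1 (s = 0, t = 1); each new remainder r_{k+1} = r_{k-1} − q_k·r_k inherits s_{k+1} = s_{k-1} − q_k·s_k, t_{k+1} = t_{k-1} − q_k·t_k, so r_k = a·s_k + b·t_k at every step:
  q = 3: r = 157, s = 1 − 3·0 = 1, t = 0 − 3·1 = -3  (check: 700·1 + 181·(-3) = 157)
  q = 1: r = 24, s = 0 − 1·1 = -1, t = 1 − 1·(-3) = 4  (check: 700·(-1) + 181·4 = 24)
  q = 6: r = 13, s = 1 − 6·(-1) = 7, t = -3 − 6·4 = -27  (check: 700·7 + 181·(-27) = 13)
  q = 1: r = 11, s = -1 − 1·7 = -8, t = 4 − 1·(-27) = 31  (check: 700·(-8) + 181·31 = 11)
  q = 1: r = 2, s = 7 − 1·(-8) = 15, t = -27 − 1·31 = -58  (check: 700·15 + 181·(-58) = 2)
  q = 5: r = 1, s = -8 − 5·15 = -83, t = 31 − 5·(-58) = 321  (check: 700·(-83) + 181·321 = 1)
The row with r = 1 (the gcd) gives the Bezout coefficients s = -83, t = 321.
Result: 700 · (-83) + 181 · (321) = 1.

gcd(700, 181) = 1; s = -83, t = 321 (check: 700·(-83) + 181·321 = 1).


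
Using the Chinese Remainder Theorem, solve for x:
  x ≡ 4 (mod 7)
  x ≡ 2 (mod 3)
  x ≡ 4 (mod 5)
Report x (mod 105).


Moduli 7, 3, 5 are pairwise coprime; by CRT there is a unique solution modulo M = 7 · 3 · 5 = 105.
Solve pairwise, accumulating the modulus:
  Start with x ≡ 4 (mod 7).
  Combine with x ≡ 2 (mod 3): since gcd(7, 3) = 1, we get a unique residue mod 21.
    Write x = 4 + 7·t and substitute into x ≡ 2 (mod 3): 7·t ≡ 2 − 4 = -2 (mod 3).
    Reduce coefficients mod 3: 1·t ≡ 1 (mod 3).
    So t ≡ 1 (mod 3).
    Then x = 4 + 7·1 = 11, valid modulo lcm(7, 3) = 21: x ≡ 11 (mod 21).
  Combine with x ≡ 4 (mod 5): since gcd(21, 5) = 1, we get a unique residue mod 105.
    Write x = 11 + 21·t and substitute into x ≡ 4 (mod 5): 21·t ≡ 4 − 11 = -7 (mod 5).
    Reduce coefficients mod 5: 1·t ≡ 3 (mod 5).
    So t ≡ 3 (mod 5).
    Then x = 11 + 21·3 = 74, valid modulo lcm(21, 5) = 105: x ≡ 74 (mod 105).
Verify: 74 mod 7 = 4 ✓, 74 mod 3 = 2 ✓, 74 mod 5 = 4 ✓.

x ≡ 74 (mod 105).
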